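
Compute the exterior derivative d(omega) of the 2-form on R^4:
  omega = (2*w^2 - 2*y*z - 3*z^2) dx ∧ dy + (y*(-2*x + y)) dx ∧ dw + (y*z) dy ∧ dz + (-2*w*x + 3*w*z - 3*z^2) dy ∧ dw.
d(omega) = (-2*y - 6*z) dx ∧ dy ∧ dz + (2*w + 2*x - 2*y) dx ∧ dy ∧ dw + (-3*w + 6*z) dy ∧ dz ∧ dw

For a 2-form omega = sum_{i<j} g_{ij} dx_i ∧ dx_j, the exterior derivative is
  d(omega) = sum_{i<j} d(g_{ij}) ∧ dx_i ∧ dx_j = sum_{i<j, k} (∂g_{ij}/∂x_k) dx_k ∧ dx_i ∧ dx_j.
Expand each term, using dx_k ∧ dx_i ∧ dx_j = sgn(permutation) dx_{(a)} ∧ dx_{(b)} ∧ dx_{(c)} with (a < b < c) sorted:
  d(2*w^2 - 2*y*z - 3*z^2) includes (∂/∂z)(2*w^2 - 2*y*z - 3*z^2) dz = (-2*y - 6*z) dz, which multiplied by dx ∧ dy gives (-2*y - 6*z) dx ∧ dy ∧ dz
  d(2*w^2 - 2*y*z - 3*z^2) includes (∂/∂w)(2*w^2 - 2*y*z - 3*z^2) dw = (4*w) dw, which multiplied by dx ∧ dy gives (4*w) dx ∧ dy ∧ dw
  d(y*(-2*x + y)) includes (∂/∂y)(y*(-2*x + y)) dy = (-2*x + 2*y) dy, which multiplied by dx ∧ dw gives (2*x - 2*y) dx ∧ dy ∧ dw
  d(-2*w*x + 3*w*z - 3*z^2) includes (∂/∂x)(-2*w*x + 3*w*z - 3*z^2) dx = (-2*w) dx, which multiplied by dy ∧ dw gives (-2*w) dx ∧ dy ∧ dw
  d(-2*w*x + 3*w*z - 3*z^2) includes (∂/∂z)(-2*w*x + 3*w*z - 3*z^2) dz = (3*w - 6*z) dz, which multiplied by dy ∧ dw gives (-3*w + 6*z) dy ∧ dz ∧ dw
Collecting like 3-forms: d(omega) = (-2*y - 6*z) dx ∧ dy ∧ dz + (2*w + 2*x - 2*y) dx ∧ dy ∧ dw + (-3*w + 6*z) dy ∧ dz ∧ dw.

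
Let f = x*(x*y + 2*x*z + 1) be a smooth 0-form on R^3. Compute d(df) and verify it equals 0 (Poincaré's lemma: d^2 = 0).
d(df) = 0

Step 1: df = sum_i (∂f/∂x_i) dx_i = (2*x*y + 4*x*z + 1) dx + (x^2) dy + (2*x^2) dz.
Step 2: Apply d again. Using the 1-form formula, the coefficient of dx ∧ dy in d(df) is ∂^2 f/∂x ∂y - ∂^2 f/∂y ∂x = (2*x) - (2*x) = 0 (equality of mixed partials for smooth f).
Similarly for dx ∧ dz and dy ∧ dz — all coefficients vanish. So d(df) = 0.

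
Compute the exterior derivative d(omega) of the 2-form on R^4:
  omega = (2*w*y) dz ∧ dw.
d(omega) = (2*w) dy ∧ dz ∧ dw

For a 2-form omega = sum_{i<j} g_{ij} dx_i ∧ dx_j, the exterior derivative is
  d(omega) = sum_{i<j} d(g_{ij}) ∧ dx_i ∧ dx_j = sum_{i<j, k} (∂g_{ij}/∂x_k) dx_k ∧ dx_i ∧ dx_j.
Expand each term, using dx_k ∧ dx_i ∧ dx_j = sgn(permutation) dx_{(a)} ∧ dx_{(b)} ∧ dx_{(c)} with (a < b < c) sorted:
  d(2*w*y) includes (∂/∂y)(2*w*y) dy = (2*w) dy, which multiplied by dz ∧ dw gives (2*w) dy ∧ dz ∧ dw
Collecting like 3-forms: d(omega) = (2*w) dy ∧ dz ∧ dw.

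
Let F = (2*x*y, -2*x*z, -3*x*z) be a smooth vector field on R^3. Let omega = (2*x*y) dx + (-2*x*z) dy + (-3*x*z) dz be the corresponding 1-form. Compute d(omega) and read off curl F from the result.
d(omega) = (2*x) dy ∧ dz + (3*z) dz ∧ dx + (-2*x - 2*z) dx ∧ dy; curl F = (2*x, 3*z, -2*x - 2*z)

d omega = sum_{i<j} (∂f_j/∂x_i - ∂f_i/∂x_j) dx_i ∧ dx_j. Under the identification (dy ∧ dz, dz ∧ dx, dx ∧ dy) ↔ (e_x, e_y, e_z), the coefficients are exactly the components of curl F. Compute:
  ∂R/∂y - ∂Q/∂z = (0) - (-2*x) = 2*x
  ∂P/∂z - ∂R/∂x = (0) - (-3*z) = 3*z
  ∂Q/∂x - ∂P/∂y = (-2*z) - (2*x) = -2*x - 2*z.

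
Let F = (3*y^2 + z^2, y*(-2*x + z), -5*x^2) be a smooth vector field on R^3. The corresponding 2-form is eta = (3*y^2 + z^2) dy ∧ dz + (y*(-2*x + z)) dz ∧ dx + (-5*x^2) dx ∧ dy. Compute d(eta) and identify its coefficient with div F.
d(eta) = (-2*x + z) dx ∧ dy ∧ dz; div F = -2*x + z

For a 2-form in R^3 of the form above, applying d gives a 3-form with coefficient ∂P/∂x + ∂Q/∂y + ∂R/∂z:
  ∂P/∂x = 0
  ∂Q/∂y = -2*x + z
  ∂R/∂z = 0
Sum = -2*x + z, which is exactly div F.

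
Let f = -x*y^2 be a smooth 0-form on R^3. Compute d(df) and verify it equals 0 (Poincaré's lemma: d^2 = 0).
d(df) = 0

Step 1: df = sum_i (∂f/∂x_i) dx_i = (-y^2) dx + (-2*x*y) dy + (0) dz.
Step 2: Apply d again. Using the 1-form formula, the coefficient of dx ∧ dy in d(df) is ∂^2 f/∂x ∂y - ∂^2 f/∂y ∂x = (-2*y) - (-2*y) = 0 (equality of mixed partials for smooth f).
Similarly for dx ∧ dz and dy ∧ dz — all coefficients vanish. So d(df) = 0.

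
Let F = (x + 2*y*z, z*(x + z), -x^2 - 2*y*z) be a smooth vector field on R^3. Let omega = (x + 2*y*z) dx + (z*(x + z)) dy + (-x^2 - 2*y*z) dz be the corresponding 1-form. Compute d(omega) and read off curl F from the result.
d(omega) = (-x - 4*z) dy ∧ dz + (2*x + 2*y) dz ∧ dx + (-z) dx ∧ dy; curl F = (-x - 4*z, 2*x + 2*y, -z)

d omega = sum_{i<j} (∂f_j/∂x_i - ∂f_i/∂x_j) dx_i ∧ dx_j. Under the identification (dy ∧ dz, dz ∧ dx, dx ∧ dy) ↔ (e_x, e_y, e_z), the coefficients are exactly the components of curl F. Compute:
  ∂R/∂y - ∂Q/∂z = (-2*z) - (x + 2*z) = -x - 4*z
  ∂P/∂z - ∂R/∂x = (2*y) - (-2*x) = 2*x + 2*y
  ∂Q/∂x - ∂P/∂y = (z) - (2*z) = -z.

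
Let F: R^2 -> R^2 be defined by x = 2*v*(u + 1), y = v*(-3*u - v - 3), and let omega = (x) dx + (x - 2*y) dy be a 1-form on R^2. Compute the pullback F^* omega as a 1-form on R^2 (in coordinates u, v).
F^* omega = (v^2*(-20*u - 6*v - 20)) du + (2*v*(-10*u^2 - 11*u*v - 20*u - 2*v^2 - 11*v - 10)) dv

Using F^*(f dg) = (f ∘ F) d(g ∘ F), substitute each coordinate x_i by F_i(u, v) in f_i, and replace dx_i by d F_i = (∂F_i/∂u) du + (∂F_i/∂v) dv.
  For the x component: f_1(F) = 2*v*(u + 1); d F_1 = (2*v) du + (2*u + 2) dv
  For the y component: f_2(F) = 2*v*(4*u + v + 4); d F_2 = (-3*v) du + (-3*u - 2*v - 3) dv
Combining and collecting du, dv coefficients:
  coeff of du: v^2*(-20*u - 6*v - 20)
  coeff of dv: 2*v*(-10*u^2 - 11*u*v - 20*u - 2*v^2 - 11*v - 10)
F^* omega = (v^2*(-20*u - 6*v - 20)) du + (2*v*(-10*u^2 - 11*u*v - 20*u - 2*v^2 - 11*v - 10)) dv.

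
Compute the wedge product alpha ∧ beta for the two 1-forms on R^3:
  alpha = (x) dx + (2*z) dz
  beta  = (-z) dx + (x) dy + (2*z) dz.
alpha ∧ beta = (x^2) dx ∧ dy + (2*z*(x + z)) dx ∧ dz + (-2*x*z) dy ∧ dz

Distribute the wedge, using dx_i ∧ dx_j = -dx_j ∧ dx_i and dx_i ∧ dx_i = 0. For each pair (i, j) with i < j, the coefficient of dx_i ∧ dx_j in alpha ∧ beta is (alpha_i * beta_j - alpha_j * beta_i). Collecting: alpha ∧ beta = (x^2) dx ∧ dy + (2*z*(x + z)) dx ∧ dz + (-2*x*z) dy ∧ dz.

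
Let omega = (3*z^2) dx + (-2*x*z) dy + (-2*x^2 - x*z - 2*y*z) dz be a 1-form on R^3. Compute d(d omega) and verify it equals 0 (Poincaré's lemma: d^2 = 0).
d(d omega) = 0

Step 1: d omega = sum_{i<j} (∂f_j/∂x_i - ∂f_i/∂x_j) dx_i ∧ dx_j:
  coeff of dx ∧ dy: -2*z
  coeff of dx ∧ dz: -4*x - 7*z
  coeff of dy ∧ dz: 2*x - 2*z
Step 2: Apply d again to each 2-form coefficient. The only possible 3-form in R^3 is dx ∧ dy ∧ dz, with coefficient
  ∂(coeff of dy∧dz)/∂x - ∂(coeff of dx∧dz)/∂y + ∂(coeff of dx∧dy)/∂z
  = ∂/∂x (2*x - 2*z) - ∂/∂y (-4*x - 7*z) + ∂/∂z (-2*z).
Each of these terms simplifies to sums of mixed partials that cancel in pairs. The result is 0 (by equality of mixed partials for smooth functions — Schwarz / Clairaut).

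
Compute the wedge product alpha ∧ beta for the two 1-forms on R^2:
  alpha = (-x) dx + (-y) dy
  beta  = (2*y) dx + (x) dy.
alpha ∧ beta = (-x^2 + 2*y^2) dx ∧ dy

Distribute the wedge, using dx_i ∧ dx_j = -dx_j ∧ dx_i and dx_i ∧ dx_i = 0. For each pair (i, j) with i < j, the coefficient of dx_i ∧ dx_j in alpha ∧ beta is (alpha_i * beta_j - alpha_j * beta_i). Collecting: alpha ∧ beta = (-x^2 + 2*y^2) dx ∧ dy.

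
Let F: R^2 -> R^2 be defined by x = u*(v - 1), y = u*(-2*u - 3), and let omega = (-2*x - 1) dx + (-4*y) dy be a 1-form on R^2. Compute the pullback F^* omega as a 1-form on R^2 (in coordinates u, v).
F^* omega = (-32*u^3 - 72*u^2 - 2*u*v^2 + 4*u*v - 38*u - v + 1) du + (u*(-2*u*v + 2*u - 1)) dv

Using F^*(f dg) = (f ∘ F) d(g ∘ F), substitute each coordinate x_i by F_i(u, v) in f_i, and replace dx_i by d F_i = (∂F_i/∂u) du + (∂F_i/∂v) dv.
  For the x component: f_1(F) = -2*u*v + 2*u - 1; d F_1 = (v - 1) du + (u) dv
  For the y component: f_2(F) = 4*u*(2*u + 3); d F_2 = (-4*u - 3) du + (0) dv
Combining and collecting du, dv coefficients:
  coeff of du: -32*u^3 - 72*u^2 - 2*u*v^2 + 4*u*v - 38*u - v + 1
  coeff of dv: u*(-2*u*v + 2*u - 1)
F^* omega = (-32*u^3 - 72*u^2 - 2*u*v^2 + 4*u*v - 38*u - v + 1) du + (u*(-2*u*v + 2*u - 1)) dv.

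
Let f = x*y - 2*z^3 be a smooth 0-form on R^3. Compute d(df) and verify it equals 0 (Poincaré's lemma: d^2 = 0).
d(df) = 0

Step 1: df = sum_i (∂f/∂x_i) dx_i = (y) dx + (x) dy + (-6*z^2) dz.
Step 2: Apply d again. Using the 1-form formula, the coefficient of dx ∧ dy in d(df) is ∂^2 f/∂x ∂y - ∂^2 f/∂y ∂x = (1) - (1) = 0 (equality of mixed partials for smooth f).
Similarly for dx ∧ dz and dy ∧ dz — all coefficients vanish. So d(df) = 0.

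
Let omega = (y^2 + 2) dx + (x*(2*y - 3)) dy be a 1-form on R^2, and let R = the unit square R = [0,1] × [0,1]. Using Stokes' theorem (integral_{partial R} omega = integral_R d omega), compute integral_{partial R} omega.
integral_(partial R) omega = -3

Stokes: integral_partial_R omega = integral_R d omega with d omega = (∂Q/∂x - ∂P/∂y) dx ∧ dy.
  ∂Q/∂x = 2*y - 3
  ∂P/∂y = 2*y
  integrand = ∂Q/∂x - ∂P/∂y = -3.
Integrating over R: integral_0^1 integral_0^1 (-3) dx dy = -3.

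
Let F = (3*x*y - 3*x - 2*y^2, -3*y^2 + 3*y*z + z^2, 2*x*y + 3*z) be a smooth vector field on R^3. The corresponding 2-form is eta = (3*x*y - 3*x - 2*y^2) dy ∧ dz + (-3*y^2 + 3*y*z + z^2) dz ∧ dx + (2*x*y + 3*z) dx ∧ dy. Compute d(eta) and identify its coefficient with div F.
d(eta) = (-3*y + 3*z) dx ∧ dy ∧ dz; div F = -3*y + 3*z

For a 2-form in R^3 of the form above, applying d gives a 3-form with coefficient ∂P/∂x + ∂Q/∂y + ∂R/∂z:
  ∂P/∂x = 3*y - 3
  ∂Q/∂y = -6*y + 3*z
  ∂R/∂z = 3
Sum = -3*y + 3*z, which is exactly div F.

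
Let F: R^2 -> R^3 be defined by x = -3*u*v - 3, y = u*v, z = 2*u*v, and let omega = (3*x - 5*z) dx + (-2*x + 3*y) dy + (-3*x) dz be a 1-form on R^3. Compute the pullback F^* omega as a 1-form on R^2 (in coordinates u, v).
F^* omega = (3*v*(28*u*v + 17)) du + (3*u*(28*u*v + 17)) dv

Using F^*(f dg) = (f ∘ F) d(g ∘ F), substitute each coordinate x_i by F_i(u, v) in f_i, and replace dx_i by d F_i = (∂F_i/∂u) du + (∂F_i/∂v) dv.
  For the x component: f_1(F) = -19*u*v - 9; d F_1 = (-3*v) du + (-3*u) dv
  For the y component: f_2(F) = 9*u*v + 6; d F_2 = (v) du + (u) dv
  For the z component: f_3(F) = 9*u*v + 9; d F_3 = (2*v) du + (2*u) dv
Combining and collecting du, dv coefficients:
  coeff of du: 3*v*(28*u*v + 17)
  coeff of dv: 3*u*(28*u*v + 17)
F^* omega = (3*v*(28*u*v + 17)) du + (3*u*(28*u*v + 17)) dv.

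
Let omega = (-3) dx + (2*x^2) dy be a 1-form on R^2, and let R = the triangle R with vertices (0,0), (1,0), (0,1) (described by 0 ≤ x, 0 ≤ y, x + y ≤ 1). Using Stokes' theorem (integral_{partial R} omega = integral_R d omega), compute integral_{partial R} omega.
integral_(partial R) omega = 2/3

Stokes: integral_partial_R omega = integral_R d omega with d omega = (∂Q/∂x - ∂P/∂y) dx ∧ dy.
  ∂Q/∂x = 4*x
  ∂P/∂y = 0
  integrand = ∂Q/∂x - ∂P/∂y = 4*x.
Integrating over R: integral_0^1 integral_0^{1-x} (4*x) dy dx = 2/3.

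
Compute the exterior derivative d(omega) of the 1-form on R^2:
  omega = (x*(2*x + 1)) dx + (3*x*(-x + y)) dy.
d(omega) = (-6*x + 3*y) dx ∧ dy

For a 1-form omega = sum_i f_i dx_i, the exterior derivative is
  d(omega) = sum_{i < j} (∂f_j/∂x_i - ∂f_i/∂x_j) dx_i ∧ dx_j.
  coefficient of dx ∧ dy: ∂f_2/∂x - ∂f_1/∂y = ∂(3*x*(-x + y))/∂x - ∂(x*(2*x + 1))/∂y = -6*x + 3*y
Assembling: d(omega) = (-6*x + 3*y) dx ∧ dy.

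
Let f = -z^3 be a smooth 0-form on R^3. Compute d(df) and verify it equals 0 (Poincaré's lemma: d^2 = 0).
d(df) = 0

Step 1: df = sum_i (∂f/∂x_i) dx_i = (0) dx + (0) dy + (-3*z^2) dz.
Step 2: Apply d again. Using the 1-form formula, the coefficient of dx ∧ dy in d(df) is ∂^2 f/∂x ∂y - ∂^2 f/∂y ∂x = (0) - (0) = 0 (equality of mixed partials for smooth f).
Similarly for dx ∧ dz and dy ∧ dz — all coefficients vanish. So d(df) = 0.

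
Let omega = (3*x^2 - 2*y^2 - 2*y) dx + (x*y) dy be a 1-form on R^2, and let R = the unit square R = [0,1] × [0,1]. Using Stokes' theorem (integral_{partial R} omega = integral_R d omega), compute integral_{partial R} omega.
integral_(partial R) omega = 9/2

Stokes: integral_partial_R omega = integral_R d omega with d omega = (∂Q/∂x - ∂P/∂y) dx ∧ dy.
  ∂Q/∂x = y
  ∂P/∂y = -4*y - 2
  integrand = ∂Q/∂x - ∂P/∂y = 5*y + 2.
Integrating over R: integral_0^1 integral_0^1 (5*y + 2) dx dy = 9/2.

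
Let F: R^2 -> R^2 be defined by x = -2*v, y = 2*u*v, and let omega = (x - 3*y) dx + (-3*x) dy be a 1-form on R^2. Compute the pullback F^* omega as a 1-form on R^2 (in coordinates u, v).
F^* omega = (12*v^2) du + (4*v*(6*u + 1)) dv

Using F^*(f dg) = (f ∘ F) d(g ∘ F), substitute each coordinate x_i by F_i(u, v) in f_i, and replace dx_i by d F_i = (∂F_i/∂u) du + (∂F_i/∂v) dv.
  For the x component: f_1(F) = 2*v*(-3*u - 1); d F_1 = (0) du + (-2) dv
  For the y component: f_2(F) = 6*v; d F_2 = (2*v) du + (2*u) dv
Combining and collecting du, dv coefficients:
  coeff of du: 12*v^2
  coeff of dv: 4*v*(6*u + 1)
F^* omega = (12*v^2) du + (4*v*(6*u + 1)) dv.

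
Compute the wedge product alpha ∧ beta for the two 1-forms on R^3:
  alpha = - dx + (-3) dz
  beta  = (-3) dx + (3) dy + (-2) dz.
alpha ∧ beta = (-3) dx ∧ dy + (-7) dx ∧ dz + (9) dy ∧ dz

Distribute the wedge, using dx_i ∧ dx_j = -dx_j ∧ dx_i and dx_i ∧ dx_i = 0. For each pair (i, j) with i < j, the coefficient of dx_i ∧ dx_j in alpha ∧ beta is (alpha_i * beta_j - alpha_j * beta_i). Collecting: alpha ∧ beta = (-3) dx ∧ dy + (-7) dx ∧ dz + (9) dy ∧ dz.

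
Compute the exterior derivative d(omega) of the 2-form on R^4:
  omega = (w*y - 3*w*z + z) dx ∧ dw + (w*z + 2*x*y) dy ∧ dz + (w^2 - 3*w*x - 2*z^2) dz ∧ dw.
d(omega) = (-w) dx ∧ dy ∧ dw + (-1) dx ∧ dz ∧ dw + (2*y) dx ∧ dy ∧ dz + (z) dy ∧ dz ∧ dw

For a 2-form omega = sum_{i<j} g_{ij} dx_i ∧ dx_j, the exterior derivative is
  d(omega) = sum_{i<j} d(g_{ij}) ∧ dx_i ∧ dx_j = sum_{i<j, k} (∂g_{ij}/∂x_k) dx_k ∧ dx_i ∧ dx_j.
Expand each term, using dx_k ∧ dx_i ∧ dx_j = sgn(permutation) dx_{(a)} ∧ dx_{(b)} ∧ dx_{(c)} with (a < b < c) sorted:
  d(w*y - 3*w*z + z) includes (∂/∂y)(w*y - 3*w*z + z) dy = (w) dy, which multiplied by dx ∧ dw gives (-w) dx ∧ dy ∧ dw
  d(w*y - 3*w*z + z) includes (∂/∂z)(w*y - 3*w*z + z) dz = (1 - 3*w) dz, which multiplied by dx ∧ dw gives (3*w - 1) dx ∧ dz ∧ dw
  d(w*z + 2*x*y) includes (∂/∂x)(w*z + 2*x*y) dx = (2*y) dx, which multiplied by dy ∧ dz gives (2*y) dx ∧ dy ∧ dz
  d(w*z + 2*x*y) includes (∂/∂w)(w*z + 2*x*y) dw = (z) dw, which multiplied by dy ∧ dz gives (z) dy ∧ dz ∧ dw
  d(w^2 - 3*w*x - 2*z^2) includes (∂/∂x)(w^2 - 3*w*x - 2*z^2) dx = (-3*w) dx, which multiplied by dz ∧ dw gives (-3*w) dx ∧ dz ∧ dw
Collecting like 3-forms: d(omega) = (-w) dx ∧ dy ∧ dw + (-1) dx ∧ dz ∧ dw + (2*y) dx ∧ dy ∧ dz + (z) dy ∧ dz ∧ dw.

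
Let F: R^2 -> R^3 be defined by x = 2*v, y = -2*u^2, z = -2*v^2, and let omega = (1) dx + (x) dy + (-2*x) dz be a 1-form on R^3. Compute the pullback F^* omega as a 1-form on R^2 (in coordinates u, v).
F^* omega = (-8*u*v) du + (16*v^2 + 2) dv

Using F^*(f dg) = (f ∘ F) d(g ∘ F), substitute each coordinate x_i by F_i(u, v) in f_i, and replace dx_i by d F_i = (∂F_i/∂u) du + (∂F_i/∂v) dv.
  For the x component: f_1(F) = 1; d F_1 = (0) du + (2) dv
  For the y component: f_2(F) = 2*v; d F_2 = (-4*u) du + (0) dv
  For the z component: f_3(F) = -4*v; d F_3 = (0) du + (-4*v) dv
Combining and collecting du, dv coefficients:
  coeff of du: -8*u*v
  coeff of dv: 16*v^2 + 2
F^* omega = (-8*u*v) du + (16*v^2 + 2) dv.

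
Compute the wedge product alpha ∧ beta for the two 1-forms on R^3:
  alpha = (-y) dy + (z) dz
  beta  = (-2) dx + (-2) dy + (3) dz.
alpha ∧ beta = (-2*y) dx ∧ dy + (-3*y + 2*z) dy ∧ dz + (2*z) dx ∧ dz

Distribute the wedge, using dx_i ∧ dx_j = -dx_j ∧ dx_i and dx_i ∧ dx_i = 0. For each pair (i, j) with i < j, the coefficient of dx_i ∧ dx_j in alpha ∧ beta is (alpha_i * beta_j - alpha_j * beta_i). Collecting: alpha ∧ beta = (-2*y) dx ∧ dy + (-3*y + 2*z) dy ∧ dz + (2*z) dx ∧ dz.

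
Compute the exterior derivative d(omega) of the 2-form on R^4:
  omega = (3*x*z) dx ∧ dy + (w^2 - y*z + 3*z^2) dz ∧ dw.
d(omega) = (3*x) dx ∧ dy ∧ dz + (-z) dy ∧ dz ∧ dw

For a 2-form omega = sum_{i<j} g_{ij} dx_i ∧ dx_j, the exterior derivative is
  d(omega) = sum_{i<j} d(g_{ij}) ∧ dx_i ∧ dx_j = sum_{i<j, k} (∂g_{ij}/∂x_k) dx_k ∧ dx_i ∧ dx_j.
Expand each term, using dx_k ∧ dx_i ∧ dx_j = sgn(permutation) dx_{(a)} ∧ dx_{(b)} ∧ dx_{(c)} with (a < b < c) sorted:
  d(3*x*z) includes (∂/∂z)(3*x*z) dz = (3*x) dz, which multiplied by dx ∧ dy gives (3*x) dx ∧ dy ∧ dz
  d(w^2 - y*z + 3*z^2) includes (∂/∂y)(w^2 - y*z + 3*z^2) dy = (-z) dy, which multiplied by dz ∧ dw gives (-z) dy ∧ dz ∧ dw
Collecting like 3-forms: d(omega) = (3*x) dx ∧ dy ∧ dz + (-z) dy ∧ dz ∧ dw.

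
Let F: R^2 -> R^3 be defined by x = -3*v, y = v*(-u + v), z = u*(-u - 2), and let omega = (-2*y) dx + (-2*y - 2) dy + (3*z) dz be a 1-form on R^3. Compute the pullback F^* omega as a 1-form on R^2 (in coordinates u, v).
F^* omega = (6*u^3 + 18*u^2 - 2*u*v^2 + 12*u + 2*v^3 + 2*v) du + (-2*u^2*v + 6*u*v^2 - 6*u*v + 2*u - 4*v^3 + 6*v^2 - 4*v) dv

Using F^*(f dg) = (f ∘ F) d(g ∘ F), substitute each coordinate x_i by F_i(u, v) in f_i, and replace dx_i by d F_i = (∂F_i/∂u) du + (∂F_i/∂v) dv.
  For the x component: f_1(F) = 2*v*(u - v); d F_1 = (0) du + (-3) dv
  For the y component: f_2(F) = 2*u*v - 2*v^2 - 2; d F_2 = (-v) du + (-u + 2*v) dv
  For the z component: f_3(F) = 3*u*(-u - 2); d F_3 = (-2*u - 2) du + (0) dv
Combining and collecting du, dv coefficients:
  coeff of du: 6*u^3 + 18*u^2 - 2*u*v^2 + 12*u + 2*v^3 + 2*v
  coeff of dv: -2*u^2*v + 6*u*v^2 - 6*u*v + 2*u - 4*v^3 + 6*v^2 - 4*v
F^* omega = (6*u^3 + 18*u^2 - 2*u*v^2 + 12*u + 2*v^3 + 2*v) du + (-2*u^2*v + 6*u*v^2 - 6*u*v + 2*u - 4*v^3 + 6*v^2 - 4*v) dv.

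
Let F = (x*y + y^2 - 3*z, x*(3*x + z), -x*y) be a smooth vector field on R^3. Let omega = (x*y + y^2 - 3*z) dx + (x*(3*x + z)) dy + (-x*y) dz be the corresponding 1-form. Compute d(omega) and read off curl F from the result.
d(omega) = (-2*x) dy ∧ dz + (y - 3) dz ∧ dx + (5*x - 2*y + z) dx ∧ dy; curl F = (-2*x, y - 3, 5*x - 2*y + z)

d omega = sum_{i<j} (∂f_j/∂x_i - ∂f_i/∂x_j) dx_i ∧ dx_j. Under the identification (dy ∧ dz, dz ∧ dx, dx ∧ dy) ↔ (e_x, e_y, e_z), the coefficients are exactly the components of curl F. Compute:
  ∂R/∂y - ∂Q/∂z = (-x) - (x) = -2*x
  ∂P/∂z - ∂R/∂x = (-3) - (-y) = y - 3
  ∂Q/∂x - ∂P/∂y = (6*x + z) - (x + 2*y) = 5*x - 2*y + z.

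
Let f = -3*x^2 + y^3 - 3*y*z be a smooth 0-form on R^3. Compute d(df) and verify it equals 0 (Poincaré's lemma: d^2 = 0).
d(df) = 0

Step 1: df = sum_i (∂f/∂x_i) dx_i = (-6*x) dx + (3*y^2 - 3*z) dy + (-3*y) dz.
Step 2: Apply d again. Using the 1-form formula, the coefficient of dx ∧ dy in d(df) is ∂^2 f/∂x ∂y - ∂^2 f/∂y ∂x = (0) - (0) = 0 (equality of mixed partials for smooth f).
Similarly for dx ∧ dz and dy ∧ dz — all coefficients vanish. So d(df) = 0.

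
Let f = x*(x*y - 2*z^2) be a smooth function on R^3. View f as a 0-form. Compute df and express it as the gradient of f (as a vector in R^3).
df = (2*x*y - 2*z^2) dx + (x^2) dy + (-4*x*z) dz; grad f = (2*x*y - 2*z^2, x^2, -4*x*z)

For a 0-form f, d f = (∂f/∂x) dx + (∂f/∂y) dy + (∂f/∂z) dz. The components of the vector representation are exactly the entries of grad f in Cartesian coordinates:
  ∂f/∂x = 2*x*y - 2*z^2
  ∂f/∂y = x^2
  ∂f/∂z = -4*x*z.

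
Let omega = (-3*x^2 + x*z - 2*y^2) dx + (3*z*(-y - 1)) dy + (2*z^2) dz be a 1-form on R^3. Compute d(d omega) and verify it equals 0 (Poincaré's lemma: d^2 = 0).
d(d omega) = 0

Step 1: d omega = sum_{i<j} (∂f_j/∂x_i - ∂f_i/∂x_j) dx_i ∧ dx_j:
  coeff of dx ∧ dy: 4*y
  coeff of dx ∧ dz: -x
  coeff of dy ∧ dz: 3*y + 3
Step 2: Apply d again to each 2-form coefficient. The only possible 3-form in R^3 is dx ∧ dy ∧ dz, with coefficient
  ∂(coeff of dy∧dz)/∂x - ∂(coeff of dx∧dz)/∂y + ∂(coeff of dx∧dy)/∂z
  = ∂/∂x (3*y + 3) - ∂/∂y (-x) + ∂/∂z (4*y).
Each of these terms simplifies to sums of mixed partials that cancel in pairs. The result is 0 (by equality of mixed partials for smooth functions — Schwarz / Clairaut).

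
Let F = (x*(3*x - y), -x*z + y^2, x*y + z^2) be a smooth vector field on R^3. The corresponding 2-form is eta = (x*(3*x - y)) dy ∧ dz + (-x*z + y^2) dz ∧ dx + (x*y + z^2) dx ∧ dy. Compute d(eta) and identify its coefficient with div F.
d(eta) = (6*x + y + 2*z) dx ∧ dy ∧ dz; div F = 6*x + y + 2*z

For a 2-form in R^3 of the form above, applying d gives a 3-form with coefficient ∂P/∂x + ∂Q/∂y + ∂R/∂z:
  ∂P/∂x = 6*x - y
  ∂Q/∂y = 2*y
  ∂R/∂z = 2*z
Sum = 6*x + y + 2*z, which is exactly div F.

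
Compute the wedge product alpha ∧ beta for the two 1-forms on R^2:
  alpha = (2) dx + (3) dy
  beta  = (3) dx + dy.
alpha ∧ beta = (-7) dx ∧ dy

Distribute the wedge, using dx_i ∧ dx_j = -dx_j ∧ dx_i and dx_i ∧ dx_i = 0. For each pair (i, j) with i < j, the coefficient of dx_i ∧ dx_j in alpha ∧ beta is (alpha_i * beta_j - alpha_j * beta_i). Collecting: alpha ∧ beta = (-7) dx ∧ dy.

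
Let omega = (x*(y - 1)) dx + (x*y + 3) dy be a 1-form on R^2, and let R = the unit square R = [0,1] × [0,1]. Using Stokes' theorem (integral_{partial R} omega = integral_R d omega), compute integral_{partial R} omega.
integral_(partial R) omega = 0

Stokes: integral_partial_R omega = integral_R d omega with d omega = (∂Q/∂x - ∂P/∂y) dx ∧ dy.
  ∂Q/∂x = y
  ∂P/∂y = x
  integrand = ∂Q/∂x - ∂P/∂y = -x + y.
Integrating over R: integral_0^1 integral_0^1 (-x + y) dx dy = 0.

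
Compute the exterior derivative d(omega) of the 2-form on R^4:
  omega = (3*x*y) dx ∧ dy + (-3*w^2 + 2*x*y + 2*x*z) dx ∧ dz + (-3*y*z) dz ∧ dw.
d(omega) = (-2*x) dx ∧ dy ∧ dz + (-6*w) dx ∧ dz ∧ dw + (-3*z) dy ∧ dz ∧ dw

For a 2-form omega = sum_{i<j} g_{ij} dx_i ∧ dx_j, the exterior derivative is
  d(omega) = sum_{i<j} d(g_{ij}) ∧ dx_i ∧ dx_j = sum_{i<j, k} (∂g_{ij}/∂x_k) dx_k ∧ dx_i ∧ dx_j.
Expand each term, using dx_k ∧ dx_i ∧ dx_j = sgn(permutation) dx_{(a)} ∧ dx_{(b)} ∧ dx_{(c)} with (a < b < c) sorted:
  d(-3*w^2 + 2*x*y + 2*x*z) includes (∂/∂y)(-3*w^2 + 2*x*y + 2*x*z) dy = (2*x) dy, which multiplied by dx ∧ dz gives (-2*x) dx ∧ dy ∧ dz
  d(-3*w^2 + 2*x*y + 2*x*z) includes (∂/∂w)(-3*w^2 + 2*x*y + 2*x*z) dw = (-6*w) dw, which multiplied by dx ∧ dz gives (-6*w) dx ∧ dz ∧ dw
  d(-3*y*z) includes (∂/∂y)(-3*y*z) dy = (-3*z) dy, which multiplied by dz ∧ dw gives (-3*z) dy ∧ dz ∧ dw
Collecting like 3-forms: d(omega) = (-2*x) dx ∧ dy ∧ dz + (-6*w) dx ∧ dz ∧ dw + (-3*z) dy ∧ dz ∧ dw.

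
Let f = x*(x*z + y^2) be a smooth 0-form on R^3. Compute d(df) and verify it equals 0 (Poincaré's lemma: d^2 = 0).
d(df) = 0

Step 1: df = sum_i (∂f/∂x_i) dx_i = (2*x*z + y^2) dx + (2*x*y) dy + (x^2) dz.
Step 2: Apply d again. Using the 1-form formula, the coefficient of dx ∧ dy in d(df) is ∂^2 f/∂x ∂y - ∂^2 f/∂y ∂x = (2*y) - (2*y) = 0 (equality of mixed partials for smooth f).
Similarly for dx ∧ dz and dy ∧ dz — all coefficients vanish. So d(df) = 0.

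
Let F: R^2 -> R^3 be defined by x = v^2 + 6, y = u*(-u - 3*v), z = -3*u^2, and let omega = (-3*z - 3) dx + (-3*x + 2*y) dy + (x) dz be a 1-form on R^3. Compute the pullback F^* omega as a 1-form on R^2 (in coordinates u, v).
F^* omega = (4*u^3 + 18*u^2*v + 18*u*v^2 + 9*v^3 + 54*v) du + (6*u^3 + 36*u^2*v + 9*u*v^2 + 54*u - 6*v) dv

Using F^*(f dg) = (f ∘ F) d(g ∘ F), substitute each coordinate x_i by F_i(u, v) in f_i, and replace dx_i by d F_i = (∂F_i/∂u) du + (∂F_i/∂v) dv.
  For the x component: f_1(F) = 9*u^2 - 3; d F_1 = (0) du + (2*v) dv
  For the y component: f_2(F) = -2*u^2 - 6*u*v - 3*v^2 - 18; d F_2 = (-2*u - 3*v) du + (-3*u) dv
  For the z component: f_3(F) = v^2 + 6; d F_3 = (-6*u) du + (0) dv
Combining and collecting du, dv coefficients:
  coeff of du: 4*u^3 + 18*u^2*v + 18*u*v^2 + 9*v^3 + 54*v
  coeff of dv: 6*u^3 + 36*u^2*v + 9*u*v^2 + 54*u - 6*v
F^* omega = (4*u^3 + 18*u^2*v + 18*u*v^2 + 9*v^3 + 54*v) du + (6*u^3 + 36*u^2*v + 9*u*v^2 + 54*u - 6*v) dv.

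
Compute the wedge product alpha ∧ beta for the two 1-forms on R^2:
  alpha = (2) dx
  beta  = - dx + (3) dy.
alpha ∧ beta = (6) dx ∧ dy

Distribute the wedge, using dx_i ∧ dx_j = -dx_j ∧ dx_i and dx_i ∧ dx_i = 0. For each pair (i, j) with i < j, the coefficient of dx_i ∧ dx_j in alpha ∧ beta is (alpha_i * beta_j - alpha_j * beta_i). Collecting: alpha ∧ beta = (6) dx ∧ dy.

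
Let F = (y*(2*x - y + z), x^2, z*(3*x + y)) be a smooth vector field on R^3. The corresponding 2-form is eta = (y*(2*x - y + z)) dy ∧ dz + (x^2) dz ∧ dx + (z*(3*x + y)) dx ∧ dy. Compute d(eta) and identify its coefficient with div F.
d(eta) = (3*x + 3*y) dx ∧ dy ∧ dz; div F = 3*x + 3*y

For a 2-form in R^3 of the form above, applying d gives a 3-form with coefficient ∂P/∂x + ∂Q/∂y + ∂R/∂z:
  ∂P/∂x = 2*y
  ∂Q/∂y = 0
  ∂R/∂z = 3*x + y
Sum = 3*x + 3*y, which is exactly div F.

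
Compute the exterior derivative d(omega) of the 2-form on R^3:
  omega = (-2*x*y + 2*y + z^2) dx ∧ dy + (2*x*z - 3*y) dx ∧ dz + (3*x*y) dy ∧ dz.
d(omega) = (3*y + 2*z + 3) dx ∧ dy ∧ dz

For a 2-form omega = sum_{i<j} g_{ij} dx_i ∧ dx_j, the exterior derivative is
  d(omega) = sum_{i<j} d(g_{ij}) ∧ dx_i ∧ dx_j = sum_{i<j, k} (∂g_{ij}/∂x_k) dx_k ∧ dx_i ∧ dx_j.
Expand each term, using dx_k ∧ dx_i ∧ dx_j = sgn(permutation) dx_{(a)} ∧ dx_{(b)} ∧ dx_{(c)} with (a < b < c) sorted:
  d(-2*x*y + 2*y + z^2) includes (∂/∂z)(-2*x*y + 2*y + z^2) dz = (2*z) dz, which multiplied by dx ∧ dy gives (2*z) dx ∧ dy ∧ dz
  d(2*x*z - 3*y) includes (∂/∂y)(2*x*z - 3*y) dy = (-3) dy, which multiplied by dx ∧ dz gives (3) dx ∧ dy ∧ dz
  d(3*x*y) includes (∂/∂x)(3*x*y) dx = (3*y) dx, which multiplied by dy ∧ dz gives (3*y) dx ∧ dy ∧ dz
Collecting like 3-forms: d(omega) = (3*y + 2*z + 3) dx ∧ dy ∧ dz.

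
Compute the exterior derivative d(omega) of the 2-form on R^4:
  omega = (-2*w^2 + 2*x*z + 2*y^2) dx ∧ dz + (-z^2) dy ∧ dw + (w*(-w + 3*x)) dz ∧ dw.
d(omega) = (-4*y) dx ∧ dy ∧ dz + (-w) dx ∧ dz ∧ dw + (2*z) dy ∧ dz ∧ dw

For a 2-form omega = sum_{i<j} g_{ij} dx_i ∧ dx_j, the exterior derivative is
  d(omega) = sum_{i<j} d(g_{ij}) ∧ dx_i ∧ dx_j = sum_{i<j, k} (∂g_{ij}/∂x_k) dx_k ∧ dx_i ∧ dx_j.
Expand each term, using dx_k ∧ dx_i ∧ dx_j = sgn(permutation) dx_{(a)} ∧ dx_{(b)} ∧ dx_{(c)} with (a < b < c) sorted:
  d(-2*w^2 + 2*x*z + 2*y^2) includes (∂/∂y)(-2*w^2 + 2*x*z + 2*y^2) dy = (4*y) dy, which multiplied by dx ∧ dz gives (-4*y) dx ∧ dy ∧ dz
  d(-2*w^2 + 2*x*z + 2*y^2) includes (∂/∂w)(-2*w^2 + 2*x*z + 2*y^2) dw = (-4*w) dw, which multiplied by dx ∧ dz gives (-4*w) dx ∧ dz ∧ dw
  d(-z^2) includes (∂/∂z)(-z^2) dz = (-2*z) dz, which multiplied by dy ∧ dw gives (2*z) dy ∧ dz ∧ dw
  d(w*(-w + 3*x)) includes (∂/∂x)(w*(-w + 3*x)) dx = (3*w) dx, which multiplied by dz ∧ dw gives (3*w) dx ∧ dz ∧ dw
Collecting like 3-forms: d(omega) = (-4*y) dx ∧ dy ∧ dz + (-w) dx ∧ dz ∧ dw + (2*z) dy ∧ dz ∧ dw.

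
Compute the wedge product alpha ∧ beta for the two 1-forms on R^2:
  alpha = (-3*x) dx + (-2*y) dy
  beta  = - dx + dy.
alpha ∧ beta = (-3*x - 2*y) dx ∧ dy

Distribute the wedge, using dx_i ∧ dx_j = -dx_j ∧ dx_i and dx_i ∧ dx_i = 0. For each pair (i, j) with i < j, the coefficient of dx_i ∧ dx_j in alpha ∧ beta is (alpha_i * beta_j - alpha_j * beta_i). Collecting: alpha ∧ beta = (-3*x - 2*y) dx ∧ dy.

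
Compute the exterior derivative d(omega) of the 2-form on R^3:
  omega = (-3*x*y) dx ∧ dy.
d(omega) = 0

For a 2-form omega = sum_{i<j} g_{ij} dx_i ∧ dx_j, the exterior derivative is
  d(omega) = sum_{i<j} d(g_{ij}) ∧ dx_i ∧ dx_j = sum_{i<j, k} (∂g_{ij}/∂x_k) dx_k ∧ dx_i ∧ dx_j.
Expand each term, using dx_k ∧ dx_i ∧ dx_j = sgn(permutation) dx_{(a)} ∧ dx_{(b)} ∧ dx_{(c)} with (a < b < c) sorted:

Collecting like 3-forms: d(omega) = 0.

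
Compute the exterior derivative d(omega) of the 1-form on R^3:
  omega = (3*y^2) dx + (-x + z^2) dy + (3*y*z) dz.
d(omega) = (-6*y - 1) dx ∧ dy + (z) dy ∧ dz

For a 1-form omega = sum_i f_i dx_i, the exterior derivative is
  d(omega) = sum_{i < j} (∂f_j/∂x_i - ∂f_i/∂x_j) dx_i ∧ dx_j.
  coefficient of dx ∧ dy: ∂f_2/∂x - ∂f_1/∂y = ∂(-x + z^2)/∂x - ∂(3*y^2)/∂y = -6*y - 1
  coefficient of dy ∧ dz: ∂f_3/∂y - ∂f_2/∂z = ∂(3*y*z)/∂y - ∂(-x + z^2)/∂z = z
Assembling: d(omega) = (-6*y - 1) dx ∧ dy + (z) dy ∧ dz.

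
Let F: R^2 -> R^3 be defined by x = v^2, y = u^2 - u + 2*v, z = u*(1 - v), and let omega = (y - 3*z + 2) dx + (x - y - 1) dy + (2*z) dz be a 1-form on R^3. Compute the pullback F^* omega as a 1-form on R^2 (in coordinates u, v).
F^* omega = (-2*u^3 + 3*u^2 + 4*u*v^2 - 8*u*v - u - v^2 + 2*v + 1) du + (4*u^2*v - 4*u^2 + 6*u*v^2 - 8*u*v + 2*u + 6*v^2 - 2) dv

Using F^*(f dg) = (f ∘ F) d(g ∘ F), substitute each coordinate x_i by F_i(u, v) in f_i, and replace dx_i by d F_i = (∂F_i/∂u) du + (∂F_i/∂v) dv.
  For the x component: f_1(F) = u^2 + 3*u*v - 4*u + 2*v + 2; d F_1 = (0) du + (2*v) dv
  For the y component: f_2(F) = -u^2 + u + v^2 - 2*v - 1; d F_2 = (2*u - 1) du + (2) dv
  For the z component: f_3(F) = 2*u*(1 - v); d F_3 = (1 - v) du + (-u) dv
Combining and collecting du, dv coefficients:
  coeff of du: -2*u^3 + 3*u^2 + 4*u*v^2 - 8*u*v - u - v^2 + 2*v + 1
  coeff of dv: 4*u^2*v - 4*u^2 + 6*u*v^2 - 8*u*v + 2*u + 6*v^2 - 2
F^* omega = (-2*u^3 + 3*u^2 + 4*u*v^2 - 8*u*v - u - v^2 + 2*v + 1) du + (4*u^2*v - 4*u^2 + 6*u*v^2 - 8*u*v + 2*u + 6*v^2 - 2) dv.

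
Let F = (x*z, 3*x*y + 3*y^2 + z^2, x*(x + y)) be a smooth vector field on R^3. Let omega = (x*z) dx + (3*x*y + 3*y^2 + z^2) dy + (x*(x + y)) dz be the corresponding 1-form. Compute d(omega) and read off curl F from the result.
d(omega) = (x - 2*z) dy ∧ dz + (-x - y) dz ∧ dx + (3*y) dx ∧ dy; curl F = (x - 2*z, -x - y, 3*y)

d omega = sum_{i<j} (∂f_j/∂x_i - ∂f_i/∂x_j) dx_i ∧ dx_j. Under the identification (dy ∧ dz, dz ∧ dx, dx ∧ dy) ↔ (e_x, e_y, e_z), the coefficients are exactly the components of curl F. Compute:
  ∂R/∂y - ∂Q/∂z = (x) - (2*z) = x - 2*z
  ∂P/∂z - ∂R/∂x = (x) - (2*x + y) = -x - y
  ∂Q/∂x - ∂P/∂y = (3*y) - (0) = 3*y.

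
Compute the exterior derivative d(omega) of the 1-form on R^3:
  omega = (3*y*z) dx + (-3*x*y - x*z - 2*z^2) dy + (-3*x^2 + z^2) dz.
d(omega) = (-3*y - 4*z) dx ∧ dy + (-6*x - 3*y) dx ∧ dz + (x + 4*z) dy ∧ dz

For a 1-form omega = sum_i f_i dx_i, the exterior derivative is
  d(omega) = sum_{i < j} (∂f_j/∂x_i - ∂f_i/∂x_j) dx_i ∧ dx_j.
  coefficient of dx ∧ dy: ∂f_2/∂x - ∂f_1/∂y = ∂(-3*x*y - x*z - 2*z^2)/∂x - ∂(3*y*z)/∂y = -3*y - 4*z
  coefficient of dx ∧ dz: ∂f_3/∂x - ∂f_1/∂z = ∂(-3*x^2 + z^2)/∂x - ∂(3*y*z)/∂z = -6*x - 3*y
  coefficient of dy ∧ dz: ∂f_3/∂y - ∂f_2/∂z = ∂(-3*x^2 + z^2)/∂y - ∂(-3*x*y - x*z - 2*z^2)/∂z = x + 4*z
Assembling: d(omega) = (-3*y - 4*z) dx ∧ dy + (-6*x - 3*y) dx ∧ dz + (x + 4*z) dy ∧ dz.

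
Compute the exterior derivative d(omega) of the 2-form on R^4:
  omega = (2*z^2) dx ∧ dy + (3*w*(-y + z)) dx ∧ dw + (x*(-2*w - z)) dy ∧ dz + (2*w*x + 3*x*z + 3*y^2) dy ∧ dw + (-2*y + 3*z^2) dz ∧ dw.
d(omega) = (-2*w + 3*z) dx ∧ dy ∧ dz + (5*w + 3*z) dx ∧ dy ∧ dw + (-3*w) dx ∧ dz ∧ dw + (-5*x - 2) dy ∧ dz ∧ dw

For a 2-form omega = sum_{i<j} g_{ij} dx_i ∧ dx_j, the exterior derivative is
  d(omega) = sum_{i<j} d(g_{ij}) ∧ dx_i ∧ dx_j = sum_{i<j, k} (∂g_{ij}/∂x_k) dx_k ∧ dx_i ∧ dx_j.
Expand each term, using dx_k ∧ dx_i ∧ dx_j = sgn(permutation) dx_{(a)} ∧ dx_{(b)} ∧ dx_{(c)} with (a < b < c) sorted:
  d(2*z^2) includes (∂/∂z)(2*z^2) dz = (4*z) dz, which multiplied by dx ∧ dy gives (4*z) dx ∧ dy ∧ dz
  d(3*w*(-y + z)) includes (∂/∂y)(3*w*(-y + z)) dy = (-3*w) dy, which multiplied by dx ∧ dw gives (3*w) dx ∧ dy ∧ dw
  d(3*w*(-y + z)) includes (∂/∂z)(3*w*(-y + z)) dz = (3*w) dz, which multiplied by dx ∧ dw gives (-3*w) dx ∧ dz ∧ dw
  d(x*(-2*w - z)) includes (∂/∂x)(x*(-2*w - z)) dx = (-2*w - z) dx, which multiplied by dy ∧ dz gives (-2*w - z) dx ∧ dy ∧ dz
  d(x*(-2*w - z)) includes (∂/∂w)(x*(-2*w - z)) dw = (-2*x) dw, which multiplied by dy ∧ dz gives (-2*x) dy ∧ dz ∧ dw
  d(2*w*x + 3*x*z + 3*y^2) includes (∂/∂x)(2*w*x + 3*x*z + 3*y^2) dx = (2*w + 3*z) dx, which multiplied by dy ∧ dw gives (2*w + 3*z) dx ∧ dy ∧ dw
  d(2*w*x + 3*x*z + 3*y^2) includes (∂/∂z)(2*w*x + 3*x*z + 3*y^2) dz = (3*x) dz, which multiplied by dy ∧ dw gives (-3*x) dy ∧ dz ∧ dw
  d(-2*y + 3*z^2) includes (∂/∂y)(-2*y + 3*z^2) dy = (-2) dy, which multiplied by dz ∧ dw gives (-2) dy ∧ dz ∧ dw
Collecting like 3-forms: d(omega) = (-2*w + 3*z) dx ∧ dy ∧ dz + (5*w + 3*z) dx ∧ dy ∧ dw + (-3*w) dx ∧ dz ∧ dw + (-5*x - 2) dy ∧ dz ∧ dw.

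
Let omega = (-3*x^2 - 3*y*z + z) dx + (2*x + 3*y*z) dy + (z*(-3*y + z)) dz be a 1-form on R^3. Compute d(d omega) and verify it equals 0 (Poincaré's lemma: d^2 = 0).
d(d omega) = 0

Step 1: d omega = sum_{i<j} (∂f_j/∂x_i - ∂f_i/∂x_j) dx_i ∧ dx_j:
  coeff of dx ∧ dy: 3*z + 2
  coeff of dx ∧ dz: 3*y - 1
  coeff of dy ∧ dz: -3*y - 3*z
Step 2: Apply d again to each 2-form coefficient. The only possible 3-form in R^3 is dx ∧ dy ∧ dz, with coefficient
  ∂(coeff of dy∧dz)/∂x - ∂(coeff of dx∧dz)/∂y + ∂(coeff of dx∧dy)/∂z
  = ∂/∂x (-3*y - 3*z) - ∂/∂y (3*y - 1) + ∂/∂z (3*z + 2).
Each of these terms simplifies to sums of mixed partials that cancel in pairs. The result is 0 (by equality of mixed partials for smooth functions — Schwarz / Clairaut).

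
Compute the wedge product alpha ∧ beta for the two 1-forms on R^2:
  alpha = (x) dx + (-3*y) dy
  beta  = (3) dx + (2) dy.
alpha ∧ beta = (2*x + 9*y) dx ∧ dy

Distribute the wedge, using dx_i ∧ dx_j = -dx_j ∧ dx_i and dx_i ∧ dx_i = 0. For each pair (i, j) with i < j, the coefficient of dx_i ∧ dx_j in alpha ∧ beta is (alpha_i * beta_j - alpha_j * beta_i). Collecting: alpha ∧ beta = (2*x + 9*y) dx ∧ dy.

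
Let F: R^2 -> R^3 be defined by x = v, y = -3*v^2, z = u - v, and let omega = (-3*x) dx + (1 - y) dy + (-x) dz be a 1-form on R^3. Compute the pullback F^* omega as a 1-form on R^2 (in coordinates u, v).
F^* omega = (-v) du + (-18*v^3 - 8*v) dv

Using F^*(f dg) = (f ∘ F) d(g ∘ F), substitute each coordinate x_i by F_i(u, v) in f_i, and replace dx_i by d F_i = (∂F_i/∂u) du + (∂F_i/∂v) dv.
  For the x component: f_1(F) = -3*v; d F_1 = (0) du + (1) dv
  For the y component: f_2(F) = 3*v^2 + 1; d F_2 = (0) du + (-6*v) dv
  For the z component: f_3(F) = -v; d F_3 = (1) du + (-1) dv
Combining and collecting du, dv coefficients:
  coeff of du: -v
  coeff of dv: -18*v^3 - 8*v
F^* omega = (-v) du + (-18*v^3 - 8*v) dv.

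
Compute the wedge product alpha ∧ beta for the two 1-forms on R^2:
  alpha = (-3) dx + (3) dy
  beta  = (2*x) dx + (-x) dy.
alpha ∧ beta = (-3*x) dx ∧ dy

Distribute the wedge, using dx_i ∧ dx_j = -dx_j ∧ dx_i and dx_i ∧ dx_i = 0. For each pair (i, j) with i < j, the coefficient of dx_i ∧ dx_j in alpha ∧ beta is (alpha_i * beta_j - alpha_j * beta_i). Collecting: alpha ∧ beta = (-3*x) dx ∧ dy.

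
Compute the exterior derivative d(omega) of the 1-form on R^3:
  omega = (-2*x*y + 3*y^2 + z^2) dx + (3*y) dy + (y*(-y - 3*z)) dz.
d(omega) = (2*x - 6*y) dx ∧ dy + (-2*z) dx ∧ dz + (-2*y - 3*z) dy ∧ dz

For a 1-form omega = sum_i f_i dx_i, the exterior derivative is
  d(omega) = sum_{i < j} (∂f_j/∂x_i - ∂f_i/∂x_j) dx_i ∧ dx_j.
  coefficient of dx ∧ dy: ∂f_2/∂x - ∂f_1/∂y = ∂(3*y)/∂x - ∂(-2*x*y + 3*y^2 + z^2)/∂y = 2*x - 6*y
  coefficient of dx ∧ dz: ∂f_3/∂x - ∂f_1/∂z = ∂(y*(-y - 3*z))/∂x - ∂(-2*x*y + 3*y^2 + z^2)/∂z = -2*z
  coefficient of dy ∧ dz: ∂f_3/∂y - ∂f_2/∂z = ∂(y*(-y - 3*z))/∂y - ∂(3*y)/∂z = -2*y - 3*z
Assembling: d(omega) = (2*x - 6*y) dx ∧ dy + (-2*z) dx ∧ dz + (-2*y - 3*z) dy ∧ dz.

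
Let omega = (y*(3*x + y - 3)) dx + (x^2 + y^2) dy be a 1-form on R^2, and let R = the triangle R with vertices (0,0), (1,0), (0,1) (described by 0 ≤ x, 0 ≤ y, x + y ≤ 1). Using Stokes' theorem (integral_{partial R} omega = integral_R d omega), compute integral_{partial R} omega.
integral_(partial R) omega = 1

Stokes: integral_partial_R omega = integral_R d omega with d omega = (∂Q/∂x - ∂P/∂y) dx ∧ dy.
  ∂Q/∂x = 2*x
  ∂P/∂y = 3*x + 2*y - 3
  integrand = ∂Q/∂x - ∂P/∂y = -x - 2*y + 3.
Integrating over R: integral_0^1 integral_0^{1-x} (-x - 2*y + 3) dy dx = 1.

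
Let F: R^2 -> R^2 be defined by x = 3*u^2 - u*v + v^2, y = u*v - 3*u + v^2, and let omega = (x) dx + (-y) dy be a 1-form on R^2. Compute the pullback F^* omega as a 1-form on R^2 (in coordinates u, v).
F^* omega = (18*u^3 - 9*u^2*v + 6*u*v^2 + 6*u*v - 9*u - 2*v^3 + 3*v^2) du + (3*u*(-u^2 + 2*u*v + u - 2*v^2 + 2*v)) dv

Using F^*(f dg) = (f ∘ F) d(g ∘ F), substitute each coordinate x_i by F_i(u, v) in f_i, and replace dx_i by d F_i = (∂F_i/∂u) du + (∂F_i/∂v) dv.
  For the x component: f_1(F) = 3*u^2 - u*v + v^2; d F_1 = (6*u - v) du + (-u + 2*v) dv
  For the y component: f_2(F) = -u*v + 3*u - v^2; d F_2 = (v - 3) du + (u + 2*v) dv
Combining and collecting du, dv coefficients:
  coeff of du: 18*u^3 - 9*u^2*v + 6*u*v^2 + 6*u*v - 9*u - 2*v^3 + 3*v^2
  coeff of dv: 3*u*(-u^2 + 2*u*v + u - 2*v^2 + 2*v)
F^* omega = (18*u^3 - 9*u^2*v + 6*u*v^2 + 6*u*v - 9*u - 2*v^3 + 3*v^2) du + (3*u*(-u^2 + 2*u*v + u - 2*v^2 + 2*v)) dv.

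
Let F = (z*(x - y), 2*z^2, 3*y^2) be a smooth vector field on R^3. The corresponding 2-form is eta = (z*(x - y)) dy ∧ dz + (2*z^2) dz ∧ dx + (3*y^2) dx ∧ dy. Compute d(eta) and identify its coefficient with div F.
d(eta) = (z) dx ∧ dy ∧ dz; div F = z

For a 2-form in R^3 of the form above, applying d gives a 3-form with coefficient ∂P/∂x + ∂Q/∂y + ∂R/∂z:
  ∂P/∂x = z
  ∂Q/∂y = 0
  ∂R/∂z = 0
Sum = z, which is exactly div F.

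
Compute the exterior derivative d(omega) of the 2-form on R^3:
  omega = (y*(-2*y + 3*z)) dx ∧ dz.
d(omega) = (4*y - 3*z) dx ∧ dy ∧ dz

For a 2-form omega = sum_{i<j} g_{ij} dx_i ∧ dx_j, the exterior derivative is
  d(omega) = sum_{i<j} d(g_{ij}) ∧ dx_i ∧ dx_j = sum_{i<j, k} (∂g_{ij}/∂x_k) dx_k ∧ dx_i ∧ dx_j.
Expand each term, using dx_k ∧ dx_i ∧ dx_j = sgn(permutation) dx_{(a)} ∧ dx_{(b)} ∧ dx_{(c)} with (a < b < c) sorted:
  d(y*(-2*y + 3*z)) includes (∂/∂y)(y*(-2*y + 3*z)) dy = (-4*y + 3*z) dy, which multiplied by dx ∧ dz gives (4*y - 3*z) dx ∧ dy ∧ dz
Collecting like 3-forms: d(omega) = (4*y - 3*z) dx ∧ dy ∧ dz.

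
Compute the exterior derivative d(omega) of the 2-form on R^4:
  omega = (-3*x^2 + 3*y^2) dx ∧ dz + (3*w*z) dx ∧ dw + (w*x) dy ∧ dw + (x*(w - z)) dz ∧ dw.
d(omega) = (-6*y) dx ∧ dy ∧ dz + (-2*w - z) dx ∧ dz ∧ dw + (w) dx ∧ dy ∧ dw

For a 2-form omega = sum_{i<j} g_{ij} dx_i ∧ dx_j, the exterior derivative is
  d(omega) = sum_{i<j} d(g_{ij}) ∧ dx_i ∧ dx_j = sum_{i<j, k} (∂g_{ij}/∂x_k) dx_k ∧ dx_i ∧ dx_j.
Expand each term, using dx_k ∧ dx_i ∧ dx_j = sgn(permutation) dx_{(a)} ∧ dx_{(b)} ∧ dx_{(c)} with (a < b < c) sorted:
  d(-3*x^2 + 3*y^2) includes (∂/∂y)(-3*x^2 + 3*y^2) dy = (6*y) dy, which multiplied by dx ∧ dz gives (-6*y) dx ∧ dy ∧ dz
  d(3*w*z) includes (∂/∂z)(3*w*z) dz = (3*w) dz, which multiplied by dx ∧ dw gives (-3*w) dx ∧ dz ∧ dw
  d(w*x) includes (∂/∂x)(w*x) dx = (w) dx, which multiplied by dy ∧ dw gives (w) dx ∧ dy ∧ dw
  d(x*(w - z)) includes (∂/∂x)(x*(w - z)) dx = (w - z) dx, which multiplied by dz ∧ dw gives (w - z) dx ∧ dz ∧ dw
Collecting like 3-forms: d(omega) = (-6*y) dx ∧ dy ∧ dz + (-2*w - z) dx ∧ dz ∧ dw + (w) dx ∧ dy ∧ dw.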